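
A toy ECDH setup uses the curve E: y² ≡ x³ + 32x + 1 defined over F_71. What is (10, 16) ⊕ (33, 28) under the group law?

(68, 34)

(10, 16) + (33, 28). λ = (28 - 16)/(33 - 10) ≡ 12/23 mod 71. 23⁻¹ ≡ 34 (mod 71), so λ ≡ 53.
  x = λ² - 10 - 33 = 2809 - 43 ≡ 68; y = λ·(10 - 68) - 16 ≡ 34. → (68, 34)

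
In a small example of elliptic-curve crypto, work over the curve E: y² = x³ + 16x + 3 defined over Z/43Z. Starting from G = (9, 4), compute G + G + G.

(20, 29)

Repeated addition: build up to 3G.
2G: tangent at (9, 4): λ = (3·9² + 16)/(2·4) ≡ 1/8. 8⁻¹ ≡ 27 (mod 43) since 8·27 = 216 ≡ 1, so λ ≡ 1·27 ≡ 27.
  x = λ² - 9 - 9 = 729 - 18 ≡ 23; y = λ·(9 - 23) - 4 ≡ 5. → (23, 5)
3G: (23, 5) + (9, 4). λ = (4 - 5)/(9 - 23) ≡ 42/29 mod 43. 29⁻¹ ≡ 3 (mod 43) since 29·3 = 87 ≡ 1, so λ ≡ 40.
  x = λ² - 23 - 9 = 1600 - 32 ≡ 20; y = λ·(23 - 20) - 5 ≡ 29. → (20, 29)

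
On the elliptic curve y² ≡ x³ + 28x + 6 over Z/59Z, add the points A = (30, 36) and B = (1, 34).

(44, 20)

(30, 36) + (1, 34). λ = (34 - 36)/(1 - 30) ≡ 57/30 mod 59. 30⁻¹ ≡ 2 (mod 59), so λ ≡ 55.
  x = λ² - 30 - 1 = 3025 - 31 ≡ 44; y = λ·(30 - 44) - 36 ≡ 20. → (44, 20)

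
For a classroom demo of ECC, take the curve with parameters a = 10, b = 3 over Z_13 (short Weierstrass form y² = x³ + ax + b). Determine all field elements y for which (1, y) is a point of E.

x³ + 10x + 3 = 14 ≡ 1 (mod 13).
Square roots of 1 mod 13: 1 and 12 (since 1² = 1 ≡ 1).

1, 12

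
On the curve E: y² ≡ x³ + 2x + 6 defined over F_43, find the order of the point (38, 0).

2

2P: (38, 0) + (38, 0): same x and y₁ ≡ -y₂, so the sum is O.
2P = O, so the order is 2.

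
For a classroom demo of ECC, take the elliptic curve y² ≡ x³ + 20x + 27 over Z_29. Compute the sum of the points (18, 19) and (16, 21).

(25, 17)

(18, 19) + (16, 21). λ = (21 - 19)/(16 - 18) ≡ 2/27 mod 29. 27⁻¹ ≡ 14 (mod 29) since 27·14 = 378 ≡ 1, so λ ≡ 28.
  x = λ² - 18 - 16 = 784 - 34 ≡ 25; y = λ·(18 - 25) - 19 ≡ 17. → (25, 17)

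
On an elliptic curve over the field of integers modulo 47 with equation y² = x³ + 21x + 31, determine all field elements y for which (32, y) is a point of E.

17, 30

x³ + 21x + 31 = 33471 ≡ 7 (mod 47).
Square roots of 7 mod 47: 17 and 30 (since 17² = 289 ≡ 7).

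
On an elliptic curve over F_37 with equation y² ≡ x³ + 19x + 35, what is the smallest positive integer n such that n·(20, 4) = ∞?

2P: tangent at (20, 4): λ = (3·20² + 19)/(2·4) ≡ 35/8. 8⁻¹ ≡ 14 (mod 37) since 8·14 = 112 ≡ 1, so λ ≡ 35·14 ≡ 9.
  x = λ² - 20 - 20 = 81 - 40 ≡ 4; y = λ·(20 - 4) - 4 ≡ 29. → (4, 29)
3P: (4, 29) + (20, 4). λ = (4 - 29)/(20 - 4) ≡ 12/16 mod 37. 16⁻¹ ≡ 7 (mod 37), so λ ≡ 10.
  x = λ² - 4 - 20 = 100 - 24 ≡ 2; y = λ·(4 - 2) - 29 ≡ 28. → (2, 28)
4P: (2, 28) + (20, 4). λ = (4 - 28)/(20 - 2) ≡ 13/18 mod 37. 18⁻¹ ≡ 35 (mod 37), so λ ≡ 11.
  x = λ² - 2 - 20 = 121 - 22 ≡ 25; y = λ·(2 - 25) - 28 ≡ 15. → (25, 15)
5P: (25, 15) + (20, 4). λ = (4 - 15)/(20 - 25) ≡ 26/32 mod 37. 32⁻¹ ≡ 22 (mod 37) since 32·22 = 704 ≡ 1, so λ ≡ 17.
  x = λ² - 25 - 20 = 289 - 45 ≡ 22; y = λ·(25 - 22) - 15 ≡ 36. → (22, 36)
6P: (22, 36) + (20, 4). λ = (4 - 36)/(20 - 22) ≡ 5/35 mod 37. 35⁻¹ ≡ 18 (mod 37) since 35·18 = 630 ≡ 1, so λ ≡ 16.
  x = λ² - 22 - 20 = 256 - 42 ≡ 29; y = λ·(22 - 29) - 36 ≡ 0. → (29, 0)
7P: (29, 0) + (20, 4). λ = (4 - 0)/(20 - 29) ≡ 4/28 mod 37. 28⁻¹ ≡ 4 (mod 37) since 28·4 = 112 ≡ 1, so λ ≡ 16.
  x = λ² - 29 - 20 = 256 - 49 ≡ 22; y = λ·(29 - 22) - 0 ≡ 1. → (22, 1)
8P: (22, 1) + (20, 4). λ = (4 - 1)/(20 - 22) ≡ 3/35 mod 37. 35⁻¹ ≡ 18 (mod 37), so λ ≡ 17.
  x = λ² - 22 - 20 = 289 - 42 ≡ 25; y = λ·(22 - 25) - 1 ≡ 22. → (25, 22)
9P: (25, 22) + (20, 4). λ = (4 - 22)/(20 - 25) ≡ 19/32 mod 37. 32⁻¹ ≡ 22 (mod 37), so λ ≡ 11.
  x = λ² - 25 - 20 = 121 - 45 ≡ 2; y = λ·(25 - 2) - 22 ≡ 9. → (2, 9)
10P: (2, 9) + (20, 4). λ = (4 - 9)/(20 - 2) ≡ 32/18 mod 37. 18⁻¹ ≡ 35 (mod 37), so λ ≡ 10.
  x = λ² - 2 - 20 = 100 - 22 ≡ 4; y = λ·(2 - 4) - 9 ≡ 8. → (4, 8)
11P: (4, 8) + (20, 4). λ = (4 - 8)/(20 - 4) ≡ 33/16 mod 37. 16⁻¹ ≡ 7 (mod 37), so λ ≡ 9.
  x = λ² - 4 - 20 = 81 - 24 ≡ 20; y = λ·(4 - 20) - 8 ≡ 33. → (20, 33)
12P: (20, 33) + (20, 4): same x and y₁ ≡ -y₂, so the sum is ∞.
12P = ∞, so the order is 12.

12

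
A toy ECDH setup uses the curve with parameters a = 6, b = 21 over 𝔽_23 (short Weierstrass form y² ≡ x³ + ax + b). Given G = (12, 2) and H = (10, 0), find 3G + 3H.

First 3G:
Repeated addition: build up to 3G.
2G: tangent at (12, 2): λ = (3·12² + 6)/(2·2) ≡ 1/4. 4⁻¹ ≡ 6 (mod 23), so λ ≡ 1·6 ≡ 6.
  x = λ² - 12 - 12 = 36 - 24 ≡ 12; y = λ·(12 - 12) - 2 ≡ 21. → (12, 21)
3G: (12, 21) + (12, 2): same x and y₁ ≡ -y₂, so the sum is the point at infinity.
3G = the point at infinity.
Next 3H:
Repeated addition: build up to 3H.
2H: (10, 0) + (10, 0): same x and y₁ ≡ -y₂, so the sum is the point at infinity.
3H: the point at infinity + (10, 0) = (10, 0) (identity).
3H = (10, 0).
Finally 3G + 3H:
the point at infinity + (10, 0) = (10, 0) (identity).

(10, 0)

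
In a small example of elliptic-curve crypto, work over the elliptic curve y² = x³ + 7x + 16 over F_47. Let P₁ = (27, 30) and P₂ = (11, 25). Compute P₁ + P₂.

(46, 14)

(27, 30) + (11, 25). λ = (25 - 30)/(11 - 27) ≡ 42/31 mod 47. 31⁻¹ ≡ 44 (mod 47), so λ ≡ 15.
  x = λ² - 27 - 11 = 225 - 38 ≡ 46; y = λ·(27 - 46) - 30 ≡ 14. → (46, 14)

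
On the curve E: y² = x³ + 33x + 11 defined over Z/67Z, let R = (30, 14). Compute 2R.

tangent at (30, 14): λ = (3·30² + 33)/(2·14) ≡ 53/28. 28⁻¹ ≡ 12 (mod 67), so λ ≡ 53·12 ≡ 33.
  x = λ² - 30 - 30 = 1089 - 60 ≡ 24; y = λ·(30 - 24) - 14 ≡ 50. → (24, 50)

(24, 50)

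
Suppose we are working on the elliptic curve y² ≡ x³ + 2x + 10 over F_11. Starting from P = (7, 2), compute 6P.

(2, 0)

Double-and-add on 6 = (110)₂. Start with P = (7, 2) for the leading 1-bit.
double: tangent at (7, 2): λ = (3·7² + 2)/(2·2) ≡ 6/4. 4⁻¹ ≡ 3 (mod 11), so λ ≡ 6·3 ≡ 7.
  x = λ² - 7 - 7 = 49 - 14 ≡ 2; y = λ·(7 - 2) - 2 ≡ 0. → (2, 0)
add P: (2, 0) + (7, 2). λ = (2 - 0)/(7 - 2) ≡ 2/5 mod 11. 5⁻¹ ≡ 9 (mod 11), so λ ≡ 7.
  x = λ² - 2 - 7 = 49 - 9 ≡ 7; y = λ·(2 - 7) - 0 ≡ 9. → (7, 9)
double: tangent at (7, 9): λ = (3·7² + 2)/(2·9) ≡ 6/7. 7⁻¹ ≡ 8 (mod 11), so λ ≡ 6·8 ≡ 4.
  x = λ² - 7 - 7 = 16 - 14 ≡ 2; y = λ·(7 - 2) - 9 ≡ 0. → (2, 0)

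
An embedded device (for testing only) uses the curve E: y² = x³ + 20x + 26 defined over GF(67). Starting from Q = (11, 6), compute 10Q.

Repeated addition: build up to 10Q.
2Q: tangent at (11, 6): λ = (3·11² + 20)/(2·6) ≡ 48/12. 12⁻¹ ≡ 28 (mod 67), so λ ≡ 48·28 ≡ 4.
  x = λ² - 11 - 11 = 16 - 22 ≡ 61; y = λ·(11 - 61) - 6 ≡ 62. → (61, 62)
3Q: (61, 62) + (11, 6). λ = (6 - 62)/(11 - 61) ≡ 11/17 mod 67. 17⁻¹ ≡ 4 (mod 67) since 17·4 = 68 ≡ 1, so λ ≡ 44.
  x = λ² - 61 - 11 = 1936 - 72 ≡ 55; y = λ·(61 - 55) - 62 ≡ 1. → (55, 1)
4Q: (55, 1) + (11, 6). λ = (6 - 1)/(11 - 55) ≡ 5/23 mod 67. 23⁻¹ ≡ 35 (mod 67) since 23·35 = 805 ≡ 1, so λ ≡ 41.
  x = λ² - 55 - 11 = 1681 - 66 ≡ 7; y = λ·(55 - 7) - 1 ≡ 24. → (7, 24)
5Q: (7, 24) + (11, 6). λ = (6 - 24)/(11 - 7) ≡ 49/4 mod 67. 4⁻¹ ≡ 17 (mod 67) since 4·17 = 68 ≡ 1, so λ ≡ 29.
  x = λ² - 7 - 11 = 841 - 18 ≡ 19; y = λ·(7 - 19) - 24 ≡ 30. → (19, 30)
6Q: (19, 30) + (11, 6). λ = (6 - 30)/(11 - 19) ≡ 43/59 mod 67. 59⁻¹ ≡ 25 (mod 67) since 59·25 = 1475 ≡ 1, so λ ≡ 3.
  x = λ² - 19 - 11 = 9 - 30 ≡ 46; y = λ·(19 - 46) - 30 ≡ 23. → (46, 23)
7Q: (46, 23) + (11, 6). λ = (6 - 23)/(11 - 46) ≡ 50/32 mod 67. 32⁻¹ ≡ 44 (mod 67) since 32·44 = 1408 ≡ 1, so λ ≡ 56.
  x = λ² - 46 - 11 = 3136 - 57 ≡ 64; y = λ·(46 - 64) - 23 ≡ 41. → (64, 41)
8Q: (64, 41) + (11, 6). λ = (6 - 41)/(11 - 64) ≡ 32/14 mod 67. 14⁻¹ ≡ 24 (mod 67), so λ ≡ 31.
  x = λ² - 64 - 11 = 961 - 75 ≡ 15; y = λ·(64 - 15) - 41 ≡ 4. → (15, 4)
9Q: (15, 4) + (11, 6). λ = (6 - 4)/(11 - 15) ≡ 2/63 mod 67. 63⁻¹ ≡ 50 (mod 67), so λ ≡ 33.
  x = λ² - 15 - 11 = 1089 - 26 ≡ 58; y = λ·(15 - 58) - 4 ≡ 51. → (58, 51)
10Q: (58, 51) + (11, 6). λ = (6 - 51)/(11 - 58) ≡ 22/20 mod 67. 20⁻¹ ≡ 57 (mod 67), so λ ≡ 48.
  x = λ² - 58 - 11 = 2304 - 69 ≡ 24; y = λ·(58 - 24) - 51 ≡ 40. → (24, 40)

(24, 40)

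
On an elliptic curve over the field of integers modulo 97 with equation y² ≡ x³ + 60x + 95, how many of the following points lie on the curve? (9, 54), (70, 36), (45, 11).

3

(9, 54): 54² ≡ 6, rhs ≡ 6 → on.
(70, 36): 36² ≡ 35, rhs ≡ 35 → on.
(45, 11): 11² ≡ 24, rhs ≡ 24 → on.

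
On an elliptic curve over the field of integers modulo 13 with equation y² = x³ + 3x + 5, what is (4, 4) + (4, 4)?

tangent at (4, 4): λ = (3·4² + 3)/(2·4) ≡ 12/8. 8⁻¹ ≡ 5 (mod 13), so λ ≡ 12·5 ≡ 8.
  x = λ² - 4 - 4 = 64 - 8 ≡ 4; y = λ·(4 - 4) - 4 ≡ 9. → (4, 9)

(4, 9)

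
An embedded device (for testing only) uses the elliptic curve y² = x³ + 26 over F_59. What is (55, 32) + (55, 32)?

tangent at (55, 32): λ = (3·55² + 0)/(2·32) ≡ 48/5. 5⁻¹ ≡ 12 (mod 59), so λ ≡ 48·12 ≡ 45.
  x = λ² - 55 - 55 = 2025 - 110 ≡ 27; y = λ·(55 - 27) - 32 ≡ 48. → (27, 48)

(27, 48)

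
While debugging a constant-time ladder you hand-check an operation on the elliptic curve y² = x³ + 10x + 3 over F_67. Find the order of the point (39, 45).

4

2P: tangent at (39, 45): λ = (3·39² + 10)/(2·45) ≡ 17/23. 23⁻¹ ≡ 35 (mod 67), so λ ≡ 17·35 ≡ 59.
  x = λ² - 39 - 39 = 3481 - 78 ≡ 53; y = λ·(39 - 53) - 45 ≡ 0. → (53, 0)
3P: (53, 0) + (39, 45). λ = (45 - 0)/(39 - 53) ≡ 45/53 mod 67. 53⁻¹ ≡ 43 (mod 67), so λ ≡ 59.
  x = λ² - 53 - 39 = 3481 - 92 ≡ 39; y = λ·(53 - 39) - 0 ≡ 22. → (39, 22)
4P: (39, 22) + (39, 45): same x and y₁ ≡ -y₂, so the sum is 𝒪.
4P = 𝒪, so the order is 4.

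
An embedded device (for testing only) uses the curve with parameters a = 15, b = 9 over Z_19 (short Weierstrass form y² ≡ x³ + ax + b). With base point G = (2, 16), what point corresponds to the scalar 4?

Repeated addition: build up to 4G.
2G: tangent at (2, 16): λ = (3·2² + 15)/(2·16) ≡ 8/13. 13⁻¹ ≡ 3 (mod 19) since 13·3 = 39 ≡ 1, so λ ≡ 8·3 ≡ 5.
  x = λ² - 2 - 2 = 25 - 4 ≡ 2; y = λ·(2 - 2) - 16 ≡ 3. → (2, 3)
3G: (2, 3) + (2, 16): same x and y₁ ≡ -y₂, so the sum is ∞.
4G: ∞ + (2, 16) = (2, 16) (identity).

(2, 16)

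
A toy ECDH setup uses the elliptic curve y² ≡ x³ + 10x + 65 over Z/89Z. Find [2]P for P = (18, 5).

tangent at (18, 5): λ = (3·18² + 10)/(2·5) ≡ 3/10. 10⁻¹ ≡ 9 (mod 89), so λ ≡ 3·9 ≡ 27.
  x = λ² - 18 - 18 = 729 - 36 ≡ 70; y = λ·(18 - 70) - 5 ≡ 15. → (70, 15)

(70, 15)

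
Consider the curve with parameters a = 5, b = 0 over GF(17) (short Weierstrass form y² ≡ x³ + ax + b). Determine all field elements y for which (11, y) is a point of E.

3, 14

x³ + 5x + 0 = 1386 ≡ 9 (mod 17).
Square roots of 9 mod 17: 3 and 14 (since 3² = 9 ≡ 9).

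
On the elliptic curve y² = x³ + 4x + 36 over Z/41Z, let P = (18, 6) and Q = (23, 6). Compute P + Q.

(0, 35)

(18, 6) + (23, 6). λ = (6 - 6)/(23 - 18) ≡ 0/5 mod 41. 5⁻¹ ≡ 33 (mod 41) since 5·33 = 165 ≡ 1, so λ ≡ 0.
  x = λ² - 18 - 23 = 0 - 41 ≡ 0; y = λ·(18 - 0) - 6 ≡ 35. → (0, 35)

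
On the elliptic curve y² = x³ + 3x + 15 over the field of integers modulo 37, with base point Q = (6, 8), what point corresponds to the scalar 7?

(8, 12)

Double-and-add on 7 = (111)₂. Start with Q = (6, 8) for the leading 1-bit.
double: tangent at (6, 8): λ = (3·6² + 3)/(2·8) ≡ 0/16. 16⁻¹ ≡ 7 (mod 37) since 16·7 = 112 ≡ 1, so λ ≡ 0·7 ≡ 0.
  x = λ² - 6 - 6 = 0 - 12 ≡ 25; y = λ·(6 - 25) - 8 ≡ 29. → (25, 29)
add Q: (25, 29) + (6, 8). λ = (8 - 29)/(6 - 25) ≡ 16/18 mod 37. 18⁻¹ ≡ 35 (mod 37), so λ ≡ 5.
  x = λ² - 25 - 6 = 25 - 31 ≡ 31; y = λ·(25 - 31) - 29 ≡ 15. → (31, 15)
double: tangent at (31, 15): λ = (3·31² + 3)/(2·15) ≡ 0/30. 30⁻¹ ≡ 21 (mod 37), so λ ≡ 0·21 ≡ 0.
  x = λ² - 31 - 31 = 0 - 62 ≡ 12; y = λ·(31 - 12) - 15 ≡ 22. → (12, 22)
add Q: (12, 22) + (6, 8). λ = (8 - 22)/(6 - 12) ≡ 23/31 mod 37. 31⁻¹ ≡ 6 (mod 37) since 31·6 = 186 ≡ 1, so λ ≡ 27.
  x = λ² - 12 - 6 = 729 - 18 ≡ 8; y = λ·(12 - 8) - 22 ≡ 12. → (8, 12)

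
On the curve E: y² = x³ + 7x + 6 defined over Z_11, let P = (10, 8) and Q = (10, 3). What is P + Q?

The two points share x = 10 and their y-coordinates satisfy 8 + 3 ≡ 0 (mod 11), so they are inverses. Their sum is O.

O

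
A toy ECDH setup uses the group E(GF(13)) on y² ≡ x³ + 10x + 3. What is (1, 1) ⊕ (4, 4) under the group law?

(1, 1) + (4, 4). λ = (4 - 1)/(4 - 1) ≡ 3/3 mod 13. 3⁻¹ ≡ 9 (mod 13) since 3·9 = 27 ≡ 1, so λ ≡ 1.
  x = λ² - 1 - 4 = 1 - 5 ≡ 9; y = λ·(1 - 9) - 1 ≡ 4. → (9, 4)

(9, 4)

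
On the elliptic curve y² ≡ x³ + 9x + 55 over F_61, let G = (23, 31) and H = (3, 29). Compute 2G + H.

First 2G:
Repeated addition: build up to 2G.
2G: tangent at (23, 31): λ = (3·23² + 9)/(2·31) ≡ 10/1. 1⁻¹ ≡ 1 (mod 61) since 1·1 = 1 ≡ 1, so λ ≡ 10·1 ≡ 10.
  x = λ² - 23 - 23 = 100 - 46 ≡ 54; y = λ·(23 - 54) - 31 ≡ 25. → (54, 25)
2G = (54, 25).
Finally 2G + H:
(54, 25) + (3, 29). λ = (29 - 25)/(3 - 54) ≡ 4/10 mod 61. 10⁻¹ ≡ 55 (mod 61) since 10·55 = 550 ≡ 1, so λ ≡ 37.
  x = λ² - 54 - 3 = 1369 - 57 ≡ 31; y = λ·(54 - 31) - 25 ≡ 33. → (31, 33)

(31, 33)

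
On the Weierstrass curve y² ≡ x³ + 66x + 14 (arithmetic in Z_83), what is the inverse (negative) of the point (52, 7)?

(52, 76)

-(52, 7) = (52, -7 mod 83) = (52, 76).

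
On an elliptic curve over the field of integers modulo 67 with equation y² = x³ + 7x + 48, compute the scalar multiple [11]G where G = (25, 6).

(63, 36)

Repeated addition: build up to 11G.
2G: tangent at (25, 6): λ = (3·25² + 7)/(2·6) ≡ 6/12. 12⁻¹ ≡ 28 (mod 67), so λ ≡ 6·28 ≡ 34.
  x = λ² - 25 - 25 = 1156 - 50 ≡ 34; y = λ·(25 - 34) - 6 ≡ 23. → (34, 23)
3G: (34, 23) + (25, 6). λ = (6 - 23)/(25 - 34) ≡ 50/58 mod 67. 58⁻¹ ≡ 52 (mod 67) since 58·52 = 3016 ≡ 1, so λ ≡ 54.
  x = λ² - 34 - 25 = 2916 - 59 ≡ 43; y = λ·(34 - 43) - 23 ≡ 27. → (43, 27)
4G: (43, 27) + (25, 6). λ = (6 - 27)/(25 - 43) ≡ 46/49 mod 67. 49⁻¹ ≡ 26 (mod 67) since 49·26 = 1274 ≡ 1, so λ ≡ 57.
  x = λ² - 43 - 25 = 3249 - 68 ≡ 32; y = λ·(43 - 32) - 27 ≡ 64. → (32, 64)
5G: (32, 64) + (25, 6). λ = (6 - 64)/(25 - 32) ≡ 9/60 mod 67. 60⁻¹ ≡ 19 (mod 67), so λ ≡ 37.
  x = λ² - 32 - 25 = 1369 - 57 ≡ 39; y = λ·(32 - 39) - 64 ≡ 12. → (39, 12)
6G: (39, 12) + (25, 6). λ = (6 - 12)/(25 - 39) ≡ 61/53 mod 67. 53⁻¹ ≡ 43 (mod 67), so λ ≡ 10.
  x = λ² - 39 - 25 = 100 - 64 ≡ 36; y = λ·(39 - 36) - 12 ≡ 18. → (36, 18)
7G: (36, 18) + (25, 6). λ = (6 - 18)/(25 - 36) ≡ 55/56 mod 67. 56⁻¹ ≡ 6 (mod 67) since 56·6 = 336 ≡ 1, so λ ≡ 62.
  x = λ² - 36 - 25 = 3844 - 61 ≡ 31; y = λ·(36 - 31) - 18 ≡ 24. → (31, 24)
8G: (31, 24) + (25, 6). λ = (6 - 24)/(25 - 31) ≡ 49/61 mod 67. 61⁻¹ ≡ 11 (mod 67) since 61·11 = 671 ≡ 1, so λ ≡ 3.
  x = λ² - 31 - 25 = 9 - 56 ≡ 20; y = λ·(31 - 20) - 24 ≡ 9. → (20, 9)
9G: (20, 9) + (25, 6). λ = (6 - 9)/(25 - 20) ≡ 64/5 mod 67. 5⁻¹ ≡ 27 (mod 67), so λ ≡ 53.
  x = λ² - 20 - 25 = 2809 - 45 ≡ 17; y = λ·(20 - 17) - 9 ≡ 16. → (17, 16)
10G: (17, 16) + (25, 6). λ = (6 - 16)/(25 - 17) ≡ 57/8 mod 67. 8⁻¹ ≡ 42 (mod 67), so λ ≡ 49.
  x = λ² - 17 - 25 = 2401 - 42 ≡ 14; y = λ·(17 - 14) - 16 ≡ 64. → (14, 64)
11G: (14, 64) + (25, 6). λ = (6 - 64)/(25 - 14) ≡ 9/11 mod 67. 11⁻¹ ≡ 61 (mod 67) since 11·61 = 671 ≡ 1, so λ ≡ 13.
  x = λ² - 14 - 25 = 169 - 39 ≡ 63; y = λ·(14 - 63) - 64 ≡ 36. → (63, 36)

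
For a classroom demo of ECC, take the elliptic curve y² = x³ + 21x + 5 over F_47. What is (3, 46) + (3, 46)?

(6, 26)

tangent at (3, 46): λ = (3·3² + 21)/(2·46) ≡ 1/45. 45⁻¹ ≡ 23 (mod 47) since 45·23 = 1035 ≡ 1, so λ ≡ 1·23 ≡ 23.
  x = λ² - 3 - 3 = 529 - 6 ≡ 6; y = λ·(3 - 6) - 46 ≡ 26. → (6, 26)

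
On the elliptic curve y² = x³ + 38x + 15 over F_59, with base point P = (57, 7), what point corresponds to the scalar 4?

(11, 42)

Repeated addition: build up to 4P.
2P: tangent at (57, 7): λ = (3·57² + 38)/(2·7) ≡ 50/14. 14⁻¹ ≡ 38 (mod 59) since 14·38 = 532 ≡ 1, so λ ≡ 50·38 ≡ 12.
  x = λ² - 57 - 57 = 144 - 114 ≡ 30; y = λ·(57 - 30) - 7 ≡ 22. → (30, 22)
3P: (30, 22) + (57, 7). λ = (7 - 22)/(57 - 30) ≡ 44/27 mod 59. 27⁻¹ ≡ 35 (mod 59), so λ ≡ 6.
  x = λ² - 30 - 57 = 36 - 87 ≡ 8; y = λ·(30 - 8) - 22 ≡ 51. → (8, 51)
4P: (8, 51) + (57, 7). λ = (7 - 51)/(57 - 8) ≡ 15/49 mod 59. 49⁻¹ ≡ 53 (mod 59) since 49·53 = 2597 ≡ 1, so λ ≡ 28.
  x = λ² - 8 - 57 = 784 - 65 ≡ 11; y = λ·(8 - 11) - 51 ≡ 42. → (11, 42)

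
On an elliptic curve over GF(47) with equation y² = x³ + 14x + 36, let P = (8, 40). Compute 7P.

(38, 36)

Repeated addition: build up to 7P.
2P: tangent at (8, 40): λ = (3·8² + 14)/(2·40) ≡ 18/33. 33⁻¹ ≡ 10 (mod 47) since 33·10 = 330 ≡ 1, so λ ≡ 18·10 ≡ 39.
  x = λ² - 8 - 8 = 1521 - 16 ≡ 1; y = λ·(8 - 1) - 40 ≡ 45. → (1, 45)
3P: (1, 45) + (8, 40). λ = (40 - 45)/(8 - 1) ≡ 42/7 mod 47. 7⁻¹ ≡ 27 (mod 47), so λ ≡ 6.
  x = λ² - 1 - 8 = 36 - 9 ≡ 27; y = λ·(1 - 27) - 45 ≡ 34. → (27, 34)
4P: (27, 34) + (8, 40). λ = (40 - 34)/(8 - 27) ≡ 6/28 mod 47. 28⁻¹ ≡ 42 (mod 47), so λ ≡ 17.
  x = λ² - 27 - 8 = 289 - 35 ≡ 19; y = λ·(27 - 19) - 34 ≡ 8. → (19, 8)
5P: (19, 8) + (8, 40). λ = (40 - 8)/(8 - 19) ≡ 32/36 mod 47. 36⁻¹ ≡ 17 (mod 47) since 36·17 = 612 ≡ 1, so λ ≡ 27.
  x = λ² - 19 - 8 = 729 - 27 ≡ 44; y = λ·(19 - 44) - 8 ≡ 22. → (44, 22)
6P: (44, 22) + (8, 40). λ = (40 - 22)/(8 - 44) ≡ 18/11 mod 47. 11⁻¹ ≡ 30 (mod 47), so λ ≡ 23.
  x = λ² - 44 - 8 = 529 - 52 ≡ 7; y = λ·(44 - 7) - 22 ≡ 30. → (7, 30)
7P: (7, 30) + (8, 40). λ = (40 - 30)/(8 - 7) ≡ 10/1 mod 47. 1⁻¹ ≡ 1 (mod 47), so λ ≡ 10.
  x = λ² - 7 - 8 = 100 - 15 ≡ 38; y = λ·(7 - 38) - 30 ≡ 36. → (38, 36)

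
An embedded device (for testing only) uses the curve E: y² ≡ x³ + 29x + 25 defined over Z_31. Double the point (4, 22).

(28, 29)

tangent at (4, 22): λ = (3·4² + 29)/(2·22) ≡ 15/13. 13⁻¹ ≡ 12 (mod 31), so λ ≡ 15·12 ≡ 25.
  x = λ² - 4 - 4 = 625 - 8 ≡ 28; y = λ·(4 - 28) - 22 ≡ 29. → (28, 29)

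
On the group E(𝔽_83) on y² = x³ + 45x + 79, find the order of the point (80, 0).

2

2P: (80, 0) + (80, 0): same x and y₁ ≡ -y₂, so the sum is the point at infinity.
2P = the point at infinity, so the order is 2.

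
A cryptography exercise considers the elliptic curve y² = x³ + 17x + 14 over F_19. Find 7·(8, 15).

Write P = (8, 15).
Double-and-add on 7 = (111)₂. Start with P = (8, 15) for the leading 1-bit.
double: tangent at (8, 15): λ = (3·8² + 17)/(2·15) ≡ 0/11. 11⁻¹ ≡ 7 (mod 19), so λ ≡ 0·7 ≡ 0.
  x = λ² - 8 - 8 = 0 - 16 ≡ 3; y = λ·(8 - 3) - 15 ≡ 4. → (3, 4)
add P: (3, 4) + (8, 15). λ = (15 - 4)/(8 - 3) ≡ 11/5 mod 19. 5⁻¹ ≡ 4 (mod 19) since 5·4 = 20 ≡ 1, so λ ≡ 6.
  x = λ² - 3 - 8 = 36 - 11 ≡ 6; y = λ·(3 - 6) - 4 ≡ 16. → (6, 16)
double: tangent at (6, 16): λ = (3·6² + 17)/(2·16) ≡ 11/13. 13⁻¹ ≡ 3 (mod 19), so λ ≡ 11·3 ≡ 14.
  x = λ² - 6 - 6 = 196 - 12 ≡ 13; y = λ·(6 - 13) - 16 ≡ 0. → (13, 0)
add P: (13, 0) + (8, 15). λ = (15 - 0)/(8 - 13) ≡ 15/14 mod 19. 14⁻¹ ≡ 15 (mod 19) since 14·15 = 210 ≡ 1, so λ ≡ 16.
  x = λ² - 13 - 8 = 256 - 21 ≡ 7; y = λ·(13 - 7) - 0 ≡ 1. → (7, 1)

(7, 1)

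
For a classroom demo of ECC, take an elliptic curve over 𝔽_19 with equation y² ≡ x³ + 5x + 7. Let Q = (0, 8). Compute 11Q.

Double-and-add on 11 = (1011)₂. Start with Q = (0, 8) for the leading 1-bit.
double: tangent at (0, 8): λ = (3·0² + 5)/(2·8) ≡ 5/16. 16⁻¹ ≡ 6 (mod 19) since 16·6 = 96 ≡ 1, so λ ≡ 5·6 ≡ 11.
  x = λ² - 0 - 0 = 121 - 0 ≡ 7; y = λ·(0 - 7) - 8 ≡ 10. → (7, 10)
double: tangent at (7, 10): λ = (3·7² + 5)/(2·10) ≡ 0/1. 1⁻¹ ≡ 1 (mod 19), so λ ≡ 0·1 ≡ 0.
  x = λ² - 7 - 7 = 0 - 14 ≡ 5; y = λ·(7 - 5) - 10 ≡ 9. → (5, 9)
add Q: (5, 9) + (0, 8). λ = (8 - 9)/(0 - 5) ≡ 18/14 mod 19. 14⁻¹ ≡ 15 (mod 19), so λ ≡ 4.
  x = λ² - 5 - 0 = 16 - 5 ≡ 11; y = λ·(5 - 11) - 9 ≡ 5. → (11, 5)
double: tangent at (11, 5): λ = (3·11² + 5)/(2·5) ≡ 7/10. 10⁻¹ ≡ 2 (mod 19), so λ ≡ 7·2 ≡ 14.
  x = λ² - 11 - 11 = 196 - 22 ≡ 3; y = λ·(11 - 3) - 5 ≡ 12. → (3, 12)
add Q: (3, 12) + (0, 8). λ = (8 - 12)/(0 - 3) ≡ 15/16 mod 19. 16⁻¹ ≡ 6 (mod 19), so λ ≡ 14.
  x = λ² - 3 - 0 = 196 - 3 ≡ 3; y = λ·(3 - 3) - 12 ≡ 7. → (3, 7)

(3, 7)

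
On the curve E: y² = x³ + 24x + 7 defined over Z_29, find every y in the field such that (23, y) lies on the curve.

13, 16

x³ + 24x + 7 = 12726 ≡ 24 (mod 29).
Square roots of 24 mod 29: 13 and 16 (since 13² = 169 ≡ 24).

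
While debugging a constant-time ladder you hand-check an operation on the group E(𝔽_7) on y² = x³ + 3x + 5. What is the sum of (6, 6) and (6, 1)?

O

The two points share x = 6 and their y-coordinates satisfy 6 + 1 ≡ 0 (mod 7), so they are inverses. Their sum is 𝒪.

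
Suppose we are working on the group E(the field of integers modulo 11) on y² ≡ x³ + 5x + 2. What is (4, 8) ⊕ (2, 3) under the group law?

(4, 8) + (2, 3). λ = (3 - 8)/(2 - 4) ≡ 6/9 mod 11. 9⁻¹ ≡ 5 (mod 11), so λ ≡ 8.
  x = λ² - 4 - 2 = 64 - 6 ≡ 3; y = λ·(4 - 3) - 8 ≡ 0. → (3, 0)

(3, 0)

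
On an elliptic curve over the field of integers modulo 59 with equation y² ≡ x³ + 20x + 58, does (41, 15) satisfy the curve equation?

no

y² = 15² ≡ 48; x³ + 20x + 58 = 69799 ≡ 2 (mod 59). 48 ≠ 2.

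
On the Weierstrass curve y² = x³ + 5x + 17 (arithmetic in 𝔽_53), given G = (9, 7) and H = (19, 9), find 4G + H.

First 4G:
Double-and-add on 4 = (100)₂. Start with G = (9, 7) for the leading 1-bit.
double: tangent at (9, 7): λ = (3·9² + 5)/(2·7) ≡ 36/14. 14⁻¹ ≡ 19 (mod 53), so λ ≡ 36·19 ≡ 48.
  x = λ² - 9 - 9 = 2304 - 18 ≡ 7; y = λ·(9 - 7) - 7 ≡ 36. → (7, 36)
double: tangent at (7, 36): λ = (3·7² + 5)/(2·36) ≡ 46/19. 19⁻¹ ≡ 14 (mod 53) since 19·14 = 266 ≡ 1, so λ ≡ 46·14 ≡ 8.
  x = λ² - 7 - 7 = 64 - 14 ≡ 50; y = λ·(7 - 50) - 36 ≡ 44. → (50, 44)
4G = (50, 44).
Finally 4G + H:
(50, 44) + (19, 9). λ = (9 - 44)/(19 - 50) ≡ 18/22 mod 53. 22⁻¹ ≡ 41 (mod 53) since 22·41 = 902 ≡ 1, so λ ≡ 49.
  x = λ² - 50 - 19 = 2401 - 69 ≡ 0; y = λ·(50 - 0) - 44 ≡ 21. → (0, 21)

(0, 21)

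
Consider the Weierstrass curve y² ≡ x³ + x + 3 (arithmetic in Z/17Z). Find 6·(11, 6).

(3, 13)

Write P = (11, 6).
Repeated addition: build up to 6P.
2P: tangent at (11, 6): λ = (3·11² + 1)/(2·6) ≡ 7/12. 12⁻¹ ≡ 10 (mod 17) since 12·10 = 120 ≡ 1, so λ ≡ 7·10 ≡ 2.
  x = λ² - 11 - 11 = 4 - 22 ≡ 16; y = λ·(11 - 16) - 6 ≡ 1. → (16, 1)
3P: (16, 1) + (11, 6). λ = (6 - 1)/(11 - 16) ≡ 5/12 mod 17. 12⁻¹ ≡ 10 (mod 17) since 12·10 = 120 ≡ 1, so λ ≡ 16.
  x = λ² - 16 - 11 = 256 - 27 ≡ 8; y = λ·(16 - 8) - 1 ≡ 8. → (8, 8)
4P: (8, 8) + (11, 6). λ = (6 - 8)/(11 - 8) ≡ 15/3 mod 17. 3⁻¹ ≡ 6 (mod 17), so λ ≡ 5.
  x = λ² - 8 - 11 = 25 - 19 ≡ 6; y = λ·(8 - 6) - 8 ≡ 2. → (6, 2)
5P: (6, 2) + (11, 6). λ = (6 - 2)/(11 - 6) ≡ 4/5 mod 17. 5⁻¹ ≡ 7 (mod 17), so λ ≡ 11.
  x = λ² - 6 - 11 = 121 - 17 ≡ 2; y = λ·(6 - 2) - 2 ≡ 8. → (2, 8)
6P: (2, 8) + (11, 6). λ = (6 - 8)/(11 - 2) ≡ 15/9 mod 17. 9⁻¹ ≡ 2 (mod 17), so λ ≡ 13.
  x = λ² - 2 - 11 = 169 - 13 ≡ 3; y = λ·(2 - 3) - 8 ≡ 13. → (3, 13)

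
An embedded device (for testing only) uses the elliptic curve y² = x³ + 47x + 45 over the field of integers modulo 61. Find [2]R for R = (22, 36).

tangent at (22, 36): λ = (3·22² + 47)/(2·36) ≡ 35/11. 11⁻¹ ≡ 50 (mod 61), so λ ≡ 35·50 ≡ 42.
  x = λ² - 22 - 22 = 1764 - 44 ≡ 12; y = λ·(22 - 12) - 36 ≡ 18. → (12, 18)

(12, 18)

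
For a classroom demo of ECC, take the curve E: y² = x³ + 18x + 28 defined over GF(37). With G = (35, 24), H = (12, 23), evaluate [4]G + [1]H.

First 4G:
Double-and-add on 4 = (100)₂. Start with G = (35, 24) for the leading 1-bit.
double: tangent at (35, 24): λ = (3·35² + 18)/(2·24) ≡ 30/11. 11⁻¹ ≡ 27 (mod 37), so λ ≡ 30·27 ≡ 33.
  x = λ² - 35 - 35 = 1089 - 70 ≡ 20; y = λ·(35 - 20) - 24 ≡ 27. → (20, 27)
double: tangent at (20, 27): λ = (3·20² + 18)/(2·27) ≡ 34/17. 17⁻¹ ≡ 24 (mod 37) since 17·24 = 408 ≡ 1, so λ ≡ 34·24 ≡ 2.
  x = λ² - 20 - 20 = 4 - 40 ≡ 1; y = λ·(20 - 1) - 27 ≡ 11. → (1, 11)
4G = (1, 11).
Finally 4G + H:
(1, 11) + (12, 23). λ = (23 - 11)/(12 - 1) ≡ 12/11 mod 37. 11⁻¹ ≡ 27 (mod 37), so λ ≡ 28.
  x = λ² - 1 - 12 = 784 - 13 ≡ 31; y = λ·(1 - 31) - 11 ≡ 0. → (31, 0)

(31, 0)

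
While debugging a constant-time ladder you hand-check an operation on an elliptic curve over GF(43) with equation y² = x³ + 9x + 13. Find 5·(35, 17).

(12, 0)

Write Q = (35, 17).
Repeated addition: build up to 5Q.
2Q: tangent at (35, 17): λ = (3·35² + 9)/(2·17) ≡ 29/34. 34⁻¹ ≡ 19 (mod 43) since 34·19 = 646 ≡ 1, so λ ≡ 29·19 ≡ 35.
  x = λ² - 35 - 35 = 1225 - 70 ≡ 37; y = λ·(35 - 37) - 17 ≡ 42. → (37, 42)
3Q: (37, 42) + (35, 17). λ = (17 - 42)/(35 - 37) ≡ 18/41 mod 43. 41⁻¹ ≡ 21 (mod 43), so λ ≡ 34.
  x = λ² - 37 - 35 = 1156 - 72 ≡ 9; y = λ·(37 - 9) - 42 ≡ 7. → (9, 7)
4Q: (9, 7) + (35, 17). λ = (17 - 7)/(35 - 9) ≡ 10/26 mod 43. 26⁻¹ ≡ 5 (mod 43), so λ ≡ 7.
  x = λ² - 9 - 35 = 49 - 44 ≡ 5; y = λ·(9 - 5) - 7 ≡ 21. → (5, 21)
5Q: (5, 21) + (35, 17). λ = (17 - 21)/(35 - 5) ≡ 39/30 mod 43. 30⁻¹ ≡ 33 (mod 43), so λ ≡ 40.
  x = λ² - 5 - 35 = 1600 - 40 ≡ 12; y = λ·(5 - 12) - 21 ≡ 0. → (12, 0)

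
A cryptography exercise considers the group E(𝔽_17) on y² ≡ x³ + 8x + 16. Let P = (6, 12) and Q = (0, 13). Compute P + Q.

(6, 12) + (0, 13). λ = (13 - 12)/(0 - 6) ≡ 1/11 mod 17. 11⁻¹ ≡ 14 (mod 17), so λ ≡ 14.
  x = λ² - 6 - 0 = 196 - 6 ≡ 3; y = λ·(6 - 3) - 12 ≡ 13. → (3, 13)

(3, 13)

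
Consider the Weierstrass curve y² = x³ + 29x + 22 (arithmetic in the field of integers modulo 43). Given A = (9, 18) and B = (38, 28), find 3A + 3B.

First 3A:
Repeated addition: build up to 3A.
2A: tangent at (9, 18): λ = (3·9² + 29)/(2·18) ≡ 14/36. 36⁻¹ ≡ 6 (mod 43) since 36·6 = 216 ≡ 1, so λ ≡ 14·6 ≡ 41.
  x = λ² - 9 - 9 = 1681 - 18 ≡ 29; y = λ·(9 - 29) - 18 ≡ 22. → (29, 22)
3A: (29, 22) + (9, 18). λ = (18 - 22)/(9 - 29) ≡ 39/23 mod 43. 23⁻¹ ≡ 15 (mod 43), so λ ≡ 26.
  x = λ² - 29 - 9 = 676 - 38 ≡ 36; y = λ·(29 - 36) - 22 ≡ 11. → (36, 11)
3A = (36, 11).
Next 3B:
Repeated addition: build up to 3B.
2B: tangent at (38, 28): λ = (3·38² + 29)/(2·28) ≡ 18/13. 13⁻¹ ≡ 10 (mod 43), so λ ≡ 18·10 ≡ 8.
  x = λ² - 38 - 38 = 64 - 76 ≡ 31; y = λ·(38 - 31) - 28 ≡ 28. → (31, 28)
3B: (31, 28) + (38, 28). λ = (28 - 28)/(38 - 31) ≡ 0/7 mod 43. 7⁻¹ ≡ 37 (mod 43) since 7·37 = 259 ≡ 1, so λ ≡ 0.
  x = λ² - 31 - 38 = 0 - 69 ≡ 17; y = λ·(31 - 17) - 28 ≡ 15. → (17, 15)
3B = (17, 15).
Finally 3A + 3B:
(36, 11) + (17, 15). λ = (15 - 11)/(17 - 36) ≡ 4/24 mod 43. 24⁻¹ ≡ 9 (mod 43), so λ ≡ 36.
  x = λ² - 36 - 17 = 1296 - 53 ≡ 39; y = λ·(36 - 39) - 11 ≡ 10. → (39, 10)

(39, 10)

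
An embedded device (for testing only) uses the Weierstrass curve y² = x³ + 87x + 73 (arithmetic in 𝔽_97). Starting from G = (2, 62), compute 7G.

Double-and-add on 7 = (111)₂. Start with G = (2, 62) for the leading 1-bit.
double: tangent at (2, 62): λ = (3·2² + 87)/(2·62) ≡ 2/27. 27⁻¹ ≡ 18 (mod 97), so λ ≡ 2·18 ≡ 36.
  x = λ² - 2 - 2 = 1296 - 4 ≡ 31; y = λ·(2 - 31) - 62 ≡ 58. → (31, 58)
add G: (31, 58) + (2, 62). λ = (62 - 58)/(2 - 31) ≡ 4/68 mod 97. 68⁻¹ ≡ 10 (mod 97), so λ ≡ 40.
  x = λ² - 31 - 2 = 1600 - 33 ≡ 15; y = λ·(31 - 15) - 58 ≡ 0. → (15, 0)
double: (15, 0) + (15, 0): same x and y₁ ≡ -y₂, so the sum is O.
add G: O + (2, 62) = (2, 62) (identity).

(2, 62)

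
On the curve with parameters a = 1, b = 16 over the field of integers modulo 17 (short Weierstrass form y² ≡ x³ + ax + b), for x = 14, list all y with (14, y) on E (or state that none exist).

none

x³ + 1x + 16 = 2774 ≡ 3 (mod 17).
3 is a non-residue mod 17; no y exists.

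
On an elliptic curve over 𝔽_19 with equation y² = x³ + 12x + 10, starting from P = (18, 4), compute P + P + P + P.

O

Double-and-add on 4 = (100)₂. Start with P = (18, 4) for the leading 1-bit.
double: tangent at (18, 4): λ = (3·18² + 12)/(2·4) ≡ 15/8. 8⁻¹ ≡ 12 (mod 19), so λ ≡ 15·12 ≡ 9.
  x = λ² - 18 - 18 = 81 - 36 ≡ 7; y = λ·(18 - 7) - 4 ≡ 0. → (7, 0)
double: (7, 0) + (7, 0): same x and y₁ ≡ -y₂, so the sum is O.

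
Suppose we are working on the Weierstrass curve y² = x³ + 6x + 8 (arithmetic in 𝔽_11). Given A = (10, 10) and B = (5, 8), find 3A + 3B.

First 3A:
Repeated addition: build up to 3A.
2A: tangent at (10, 10): λ = (3·10² + 6)/(2·10) ≡ 9/9. 9⁻¹ ≡ 5 (mod 11), so λ ≡ 9·5 ≡ 1.
  x = λ² - 10 - 10 = 1 - 20 ≡ 3; y = λ·(10 - 3) - 10 ≡ 8. → (3, 8)
3A: (3, 8) + (10, 10). λ = (10 - 8)/(10 - 3) ≡ 2/7 mod 11. 7⁻¹ ≡ 8 (mod 11) since 7·8 = 56 ≡ 1, so λ ≡ 5.
  x = λ² - 3 - 10 = 25 - 13 ≡ 1; y = λ·(3 - 1) - 8 ≡ 2. → (1, 2)
3A = (1, 2).
Next 3B:
Repeated addition: build up to 3B.
2B: tangent at (5, 8): λ = (3·5² + 6)/(2·8) ≡ 4/5. 5⁻¹ ≡ 9 (mod 11) since 5·9 = 45 ≡ 1, so λ ≡ 4·9 ≡ 3.
  x = λ² - 5 - 5 = 9 - 10 ≡ 10; y = λ·(5 - 10) - 8 ≡ 10. → (10, 10)
3B: (10, 10) + (5, 8). λ = (8 - 10)/(5 - 10) ≡ 9/6 mod 11. 6⁻¹ ≡ 2 (mod 11) since 6·2 = 12 ≡ 1, so λ ≡ 7.
  x = λ² - 10 - 5 = 49 - 15 ≡ 1; y = λ·(10 - 1) - 10 ≡ 9. → (1, 9)
3B = (1, 9).
Finally 3A + 3B:
(1, 2) + (1, 9): same x and y₁ ≡ -y₂, so the sum is 𝒪.

O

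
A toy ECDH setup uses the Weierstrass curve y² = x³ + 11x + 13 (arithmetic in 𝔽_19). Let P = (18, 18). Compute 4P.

(2, 10)

Double-and-add on 4 = (100)₂. Start with P = (18, 18) for the leading 1-bit.
double: tangent at (18, 18): λ = (3·18² + 11)/(2·18) ≡ 14/17. 17⁻¹ ≡ 9 (mod 19), so λ ≡ 14·9 ≡ 12.
  x = λ² - 18 - 18 = 144 - 36 ≡ 13; y = λ·(18 - 13) - 18 ≡ 4. → (13, 4)
double: tangent at (13, 4): λ = (3·13² + 11)/(2·4) ≡ 5/8. 8⁻¹ ≡ 12 (mod 19) since 8·12 = 96 ≡ 1, so λ ≡ 5·12 ≡ 3.
  x = λ² - 13 - 13 = 9 - 26 ≡ 2; y = λ·(13 - 2) - 4 ≡ 10. → (2, 10)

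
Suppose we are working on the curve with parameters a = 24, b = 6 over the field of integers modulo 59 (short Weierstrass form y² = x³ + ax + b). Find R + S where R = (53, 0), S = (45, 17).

(53, 0) + (45, 17). λ = (17 - 0)/(45 - 53) ≡ 17/51 mod 59. 51⁻¹ ≡ 22 (mod 59) since 51·22 = 1122 ≡ 1, so λ ≡ 20.
  x = λ² - 53 - 45 = 400 - 98 ≡ 7; y = λ·(53 - 7) - 0 ≡ 35. → (7, 35)

(7, 35)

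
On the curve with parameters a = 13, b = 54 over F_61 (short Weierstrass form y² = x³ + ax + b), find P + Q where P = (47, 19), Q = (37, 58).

(16, 37)

(47, 19) + (37, 58). λ = (58 - 19)/(37 - 47) ≡ 39/51 mod 61. 51⁻¹ ≡ 6 (mod 61) since 51·6 = 306 ≡ 1, so λ ≡ 51.
  x = λ² - 47 - 37 = 2601 - 84 ≡ 16; y = λ·(47 - 16) - 19 ≡ 37. → (16, 37)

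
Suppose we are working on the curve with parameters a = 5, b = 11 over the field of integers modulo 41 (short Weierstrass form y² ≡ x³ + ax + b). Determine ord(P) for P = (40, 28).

11

2P: tangent at (40, 28): λ = (3·40² + 5)/(2·28) ≡ 8/15. 15⁻¹ ≡ 11 (mod 41) since 15·11 = 165 ≡ 1, so λ ≡ 8·11 ≡ 6.
  x = λ² - 40 - 40 = 36 - 80 ≡ 38; y = λ·(40 - 38) - 28 ≡ 25. → (38, 25)
3P: (38, 25) + (40, 28). λ = (28 - 25)/(40 - 38) ≡ 3/2 mod 41. 2⁻¹ ≡ 21 (mod 41) since 2·21 = 42 ≡ 1, so λ ≡ 22.
  x = λ² - 38 - 40 = 484 - 78 ≡ 37; y = λ·(38 - 37) - 25 ≡ 38. → (37, 38)
4P: (37, 38) + (40, 28). λ = (28 - 38)/(40 - 37) ≡ 31/3 mod 41. 3⁻¹ ≡ 14 (mod 41), so λ ≡ 24.
  x = λ² - 37 - 40 = 576 - 77 ≡ 7; y = λ·(37 - 7) - 38 ≡ 26. → (7, 26)
5P: (7, 26) + (40, 28). λ = (28 - 26)/(40 - 7) ≡ 2/33 mod 41. 33⁻¹ ≡ 5 (mod 41) since 33·5 = 165 ≡ 1, so λ ≡ 10.
  x = λ² - 7 - 40 = 100 - 47 ≡ 12; y = λ·(7 - 12) - 26 ≡ 6. → (12, 6)
6P: (12, 6) + (40, 28). λ = (28 - 6)/(40 - 12) ≡ 22/28 mod 41. 28⁻¹ ≡ 22 (mod 41) since 28·22 = 616 ≡ 1, so λ ≡ 33.
  x = λ² - 12 - 40 = 1089 - 52 ≡ 12; y = λ·(12 - 12) - 6 ≡ 35. → (12, 35)
7P: (12, 35) + (40, 28). λ = (28 - 35)/(40 - 12) ≡ 34/28 mod 41. 28⁻¹ ≡ 22 (mod 41) since 28·22 = 616 ≡ 1, so λ ≡ 10.
  x = λ² - 12 - 40 = 100 - 52 ≡ 7; y = λ·(12 - 7) - 35 ≡ 15. → (7, 15)
8P: (7, 15) + (40, 28). λ = (28 - 15)/(40 - 7) ≡ 13/33 mod 41. 33⁻¹ ≡ 5 (mod 41) since 33·5 = 165 ≡ 1, so λ ≡ 24.
  x = λ² - 7 - 40 = 576 - 47 ≡ 37; y = λ·(7 - 37) - 15 ≡ 3. → (37, 3)
9P: (37, 3) + (40, 28). λ = (28 - 3)/(40 - 37) ≡ 25/3 mod 41. 3⁻¹ ≡ 14 (mod 41) since 3·14 = 42 ≡ 1, so λ ≡ 22.
  x = λ² - 37 - 40 = 484 - 77 ≡ 38; y = λ·(37 - 38) - 3 ≡ 16. → (38, 16)
10P: (38, 16) + (40, 28). λ = (28 - 16)/(40 - 38) ≡ 12/2 mod 41. 2⁻¹ ≡ 21 (mod 41) since 2·21 = 42 ≡ 1, so λ ≡ 6.
  x = λ² - 38 - 40 = 36 - 78 ≡ 40; y = λ·(38 - 40) - 16 ≡ 13. → (40, 13)
11P: (40, 13) + (40, 28): same x and y₁ ≡ -y₂, so the sum is ∞.
11P = ∞, so the order is 11.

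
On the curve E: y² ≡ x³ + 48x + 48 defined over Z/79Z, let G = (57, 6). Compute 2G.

(27, 31)

tangent at (57, 6): λ = (3·57² + 48)/(2·6) ≡ 78/12. 12⁻¹ ≡ 33 (mod 79) since 12·33 = 396 ≡ 1, so λ ≡ 78·33 ≡ 46.
  x = λ² - 57 - 57 = 2116 - 114 ≡ 27; y = λ·(57 - 27) - 6 ≡ 31. → (27, 31)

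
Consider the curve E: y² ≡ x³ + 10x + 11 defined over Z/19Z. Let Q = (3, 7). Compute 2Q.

tangent at (3, 7): λ = (3·3² + 10)/(2·7) ≡ 18/14. 14⁻¹ ≡ 15 (mod 19) since 14·15 = 210 ≡ 1, so λ ≡ 18·15 ≡ 4.
  x = λ² - 3 - 3 = 16 - 6 ≡ 10; y = λ·(3 - 10) - 7 ≡ 3. → (10, 3)

(10, 3)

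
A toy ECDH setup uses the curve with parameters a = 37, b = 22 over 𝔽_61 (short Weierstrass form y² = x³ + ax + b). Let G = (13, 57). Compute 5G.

Double-and-add on 5 = (101)₂. Start with G = (13, 57) for the leading 1-bit.
double: tangent at (13, 57): λ = (3·13² + 37)/(2·57) ≡ 56/53. 53⁻¹ ≡ 38 (mod 61) since 53·38 = 2014 ≡ 1, so λ ≡ 56·38 ≡ 54.
  x = λ² - 13 - 13 = 2916 - 26 ≡ 23; y = λ·(13 - 23) - 57 ≡ 13. → (23, 13)
double: tangent at (23, 13): λ = (3·23² + 37)/(2·13) ≡ 38/26. 26⁻¹ ≡ 54 (mod 61) since 26·54 = 1404 ≡ 1, so λ ≡ 38·54 ≡ 39.
  x = λ² - 23 - 23 = 1521 - 46 ≡ 11; y = λ·(23 - 11) - 13 ≡ 28. → (11, 28)
add G: (11, 28) + (13, 57). λ = (57 - 28)/(13 - 11) ≡ 29/2 mod 61. 2⁻¹ ≡ 31 (mod 61) since 2·31 = 62 ≡ 1, so λ ≡ 45.
  x = λ² - 11 - 13 = 2025 - 24 ≡ 49; y = λ·(11 - 49) - 28 ≡ 31. → (49, 31)

(49, 31)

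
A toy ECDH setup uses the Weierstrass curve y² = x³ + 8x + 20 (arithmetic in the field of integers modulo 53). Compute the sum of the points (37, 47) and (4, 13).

(37, 47) + (4, 13). λ = (13 - 47)/(4 - 37) ≡ 19/20 mod 53. 20⁻¹ ≡ 8 (mod 53) since 20·8 = 160 ≡ 1, so λ ≡ 46.
  x = λ² - 37 - 4 = 2116 - 41 ≡ 8; y = λ·(37 - 8) - 47 ≡ 15. → (8, 15)

(8, 15)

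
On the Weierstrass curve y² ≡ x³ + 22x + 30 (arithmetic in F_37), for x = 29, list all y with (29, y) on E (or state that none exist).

none

x³ + 22x + 30 = 25057 ≡ 8 (mod 37).
8 is a non-residue mod 37; no y exists.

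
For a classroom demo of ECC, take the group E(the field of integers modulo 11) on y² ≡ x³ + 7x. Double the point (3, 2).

(3, 9)

tangent at (3, 2): λ = (3·3² + 7)/(2·2) ≡ 1/4. 4⁻¹ ≡ 3 (mod 11), so λ ≡ 1·3 ≡ 3.
  x = λ² - 3 - 3 = 9 - 6 ≡ 3; y = λ·(3 - 3) - 2 ≡ 9. → (3, 9)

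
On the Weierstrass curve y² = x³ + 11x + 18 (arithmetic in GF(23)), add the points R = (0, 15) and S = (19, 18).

(6, 1)

(0, 15) + (19, 18). λ = (18 - 15)/(19 - 0) ≡ 3/19 mod 23. 19⁻¹ ≡ 17 (mod 23), so λ ≡ 5.
  x = λ² - 0 - 19 = 25 - 19 ≡ 6; y = λ·(0 - 6) - 15 ≡ 1. → (6, 1)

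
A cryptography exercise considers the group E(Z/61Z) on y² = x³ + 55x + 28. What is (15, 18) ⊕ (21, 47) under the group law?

(6, 56)

(15, 18) + (21, 47). λ = (47 - 18)/(21 - 15) ≡ 29/6 mod 61. 6⁻¹ ≡ 51 (mod 61) since 6·51 = 306 ≡ 1, so λ ≡ 15.
  x = λ² - 15 - 21 = 225 - 36 ≡ 6; y = λ·(15 - 6) - 18 ≡ 56. → (6, 56)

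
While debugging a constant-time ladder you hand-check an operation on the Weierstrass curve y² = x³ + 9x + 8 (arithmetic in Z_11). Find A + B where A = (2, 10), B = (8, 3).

(2, 10) + (8, 3). λ = (3 - 10)/(8 - 2) ≡ 4/6 mod 11. 6⁻¹ ≡ 2 (mod 11), so λ ≡ 8.
  x = λ² - 2 - 8 = 64 - 10 ≡ 10; y = λ·(2 - 10) - 10 ≡ 3. → (10, 3)

(10, 3)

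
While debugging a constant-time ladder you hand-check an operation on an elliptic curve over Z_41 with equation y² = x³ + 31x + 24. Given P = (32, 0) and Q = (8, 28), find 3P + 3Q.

(30, 19)

First 3P:
Repeated addition: build up to 3P.
2P: (32, 0) + (32, 0): same x and y₁ ≡ -y₂, so the sum is O.
3P: O + (32, 0) = (32, 0) (identity).
3P = (32, 0).
Next 3Q:
Repeated addition: build up to 3Q.
2Q: tangent at (8, 28): λ = (3·8² + 31)/(2·28) ≡ 18/15. 15⁻¹ ≡ 11 (mod 41), so λ ≡ 18·11 ≡ 34.
  x = λ² - 8 - 8 = 1156 - 16 ≡ 33; y = λ·(8 - 33) - 28 ≡ 24. → (33, 24)
3Q: (33, 24) + (8, 28). λ = (28 - 24)/(8 - 33) ≡ 4/16 mod 41. 16⁻¹ ≡ 18 (mod 41), so λ ≡ 31.
  x = λ² - 33 - 8 = 961 - 41 ≡ 18; y = λ·(33 - 18) - 24 ≡ 31. → (18, 31)
3Q = (18, 31).
Finally 3P + 3Q:
(32, 0) + (18, 31). λ = (31 - 0)/(18 - 32) ≡ 31/27 mod 41. 27⁻¹ ≡ 38 (mod 41) since 27·38 = 1026 ≡ 1, so λ ≡ 30.
  x = λ² - 32 - 18 = 900 - 50 ≡ 30; y = λ·(32 - 30) - 0 ≡ 19. → (30, 19)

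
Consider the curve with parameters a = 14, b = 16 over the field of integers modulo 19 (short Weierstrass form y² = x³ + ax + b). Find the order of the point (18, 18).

5

2P: tangent at (18, 18): λ = (3·18² + 14)/(2·18) ≡ 17/17. 17⁻¹ ≡ 9 (mod 19), so λ ≡ 17·9 ≡ 1.
  x = λ² - 18 - 18 = 1 - 36 ≡ 3; y = λ·(18 - 3) - 18 ≡ 16. → (3, 16)
3P: (3, 16) + (18, 18). λ = (18 - 16)/(18 - 3) ≡ 2/15 mod 19. 15⁻¹ ≡ 14 (mod 19), so λ ≡ 9.
  x = λ² - 3 - 18 = 81 - 21 ≡ 3; y = λ·(3 - 3) - 16 ≡ 3. → (3, 3)
4P: (3, 3) + (18, 18). λ = (18 - 3)/(18 - 3) ≡ 15/15 mod 19. 15⁻¹ ≡ 14 (mod 19), so λ ≡ 1.
  x = λ² - 3 - 18 = 1 - 21 ≡ 18; y = λ·(3 - 18) - 3 ≡ 1. → (18, 1)
5P: (18, 1) + (18, 18): same x and y₁ ≡ -y₂, so the sum is the point at infinity.
5P = the point at infinity, so the order is 5.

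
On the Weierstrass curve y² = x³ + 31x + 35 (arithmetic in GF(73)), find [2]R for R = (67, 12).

(15, 58)

tangent at (67, 12): λ = (3·67² + 31)/(2·12) ≡ 66/24. 24⁻¹ ≡ 70 (mod 73) since 24·70 = 1680 ≡ 1, so λ ≡ 66·70 ≡ 21.
  x = λ² - 67 - 67 = 441 - 134 ≡ 15; y = λ·(67 - 15) - 12 ≡ 58. → (15, 58)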